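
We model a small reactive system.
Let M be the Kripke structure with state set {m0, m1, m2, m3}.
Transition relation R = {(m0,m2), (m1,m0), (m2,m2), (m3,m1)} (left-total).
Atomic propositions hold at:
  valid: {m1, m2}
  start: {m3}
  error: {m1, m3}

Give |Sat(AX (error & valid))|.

Sat(error & valid) = {m1}
Sat(AX (error & valid)) = {s : every successor in {m1}} = {m3}
|Sat(AX (error & valid))| = |{m3}| = 1.

1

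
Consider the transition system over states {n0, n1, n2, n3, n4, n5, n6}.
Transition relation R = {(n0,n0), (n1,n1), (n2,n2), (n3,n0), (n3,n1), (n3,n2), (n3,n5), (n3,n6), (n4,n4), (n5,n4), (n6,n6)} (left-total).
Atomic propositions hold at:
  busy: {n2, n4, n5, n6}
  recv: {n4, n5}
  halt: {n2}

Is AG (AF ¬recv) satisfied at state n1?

Yes

Sat(¬recv) = {n0, n1, n2, n3, n6}
AF ¬recv: least fixpoint, start Z0 = {n0, n1, n2, n3, n6}, add states with every successor in Z. Already a fixed point.
Sat(AF ¬recv) = {n0, n1, n2, n3, n6}
AG (AF ¬recv): greatest fixpoint, start Z0 = {n0, n1, n2, n3, n6}, keep only states in Sat with every successor in Z. Z1 = {n0, n1, n2, n6}; fixed.
Sat(AG (AF ¬recv)) = {n0, n1, n2, n6}
n1 ∈ Sat(AG (AF ¬recv)) = {n0, n1, n2, n6}, so the formula holds at n1.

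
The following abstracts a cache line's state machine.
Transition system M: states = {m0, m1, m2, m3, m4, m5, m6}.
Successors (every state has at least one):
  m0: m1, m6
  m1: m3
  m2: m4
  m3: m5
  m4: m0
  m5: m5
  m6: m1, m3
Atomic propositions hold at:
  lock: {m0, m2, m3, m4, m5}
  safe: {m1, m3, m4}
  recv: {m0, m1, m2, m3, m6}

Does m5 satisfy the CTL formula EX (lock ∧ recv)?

No

Sat(lock ∧ recv) = {m0, m2, m3}
Sat(EX (lock ∧ recv)) = {s : some successor in {m0, m2, m3}} = {m1, m4, m6}
m5 ∉ Sat(EX (lock ∧ recv)) = {m1, m4, m6}, so the formula does not hold at m5.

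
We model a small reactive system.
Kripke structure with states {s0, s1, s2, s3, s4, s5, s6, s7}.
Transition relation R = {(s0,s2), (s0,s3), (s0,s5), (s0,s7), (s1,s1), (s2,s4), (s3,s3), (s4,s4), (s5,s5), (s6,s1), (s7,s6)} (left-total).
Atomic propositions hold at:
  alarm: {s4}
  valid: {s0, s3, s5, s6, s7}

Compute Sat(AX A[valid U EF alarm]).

EF alarm: least fixpoint, start Z0 = {s4}, add states with some successor in Z. Z1 = {s2, s4}; Z2 = {s0, s2, s4}; fixed.
Sat(EF alarm) = {s0, s2, s4}
A[valid U EF alarm]: least fixpoint, start Z0 = Sat(EF alarm) = {s0, s2, s4}, add states in Sat(valid) with every successor in Z. Already a fixed point.
Sat(A[valid U EF alarm]) = {s0, s2, s4}
Sat(AX A[valid U EF alarm]) = {s : every successor in {s0, s2, s4}} = {s2, s4}

{s2, s4}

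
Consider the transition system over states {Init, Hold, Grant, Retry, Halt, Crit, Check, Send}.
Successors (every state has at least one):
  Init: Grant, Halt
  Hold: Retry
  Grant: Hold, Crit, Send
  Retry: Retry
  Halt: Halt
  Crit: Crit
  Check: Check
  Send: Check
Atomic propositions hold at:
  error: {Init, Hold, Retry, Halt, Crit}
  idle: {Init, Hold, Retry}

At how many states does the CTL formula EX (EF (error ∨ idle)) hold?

Sat(error ∨ idle) = {Init, Hold, Retry, Halt, Crit}
EF (error ∨ idle): least fixpoint, start Z0 = {Init, Hold, Retry, Halt, Crit}, add states with some successor in Z. Z1 = {Init, Hold, Grant, Retry, Halt, Crit}; fixed.
Sat(EF (error ∨ idle)) = {Init, Hold, Grant, Retry, Halt, Crit}
Sat(EX (EF (error ∨ idle))) = {s : some successor in {Init, Hold, Grant, Retry, Halt, Crit}} = {Init, Hold, Grant, Retry, Halt, Crit}
|Sat(EX (EF (error ∨ idle)))| = |{Init, Hold, Grant, Retry, Halt, Crit}| = 6.

6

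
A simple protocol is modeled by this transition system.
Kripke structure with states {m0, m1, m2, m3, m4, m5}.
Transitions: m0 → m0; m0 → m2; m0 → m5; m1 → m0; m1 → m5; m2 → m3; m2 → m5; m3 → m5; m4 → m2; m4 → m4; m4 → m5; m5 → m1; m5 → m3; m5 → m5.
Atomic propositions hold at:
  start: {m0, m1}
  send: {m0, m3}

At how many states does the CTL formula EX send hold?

Sat(EX send) = {s : some successor in {m0, m3}} = {m0, m1, m2, m5}
|Sat(EX send)| = |{m0, m1, m2, m5}| = 4.

4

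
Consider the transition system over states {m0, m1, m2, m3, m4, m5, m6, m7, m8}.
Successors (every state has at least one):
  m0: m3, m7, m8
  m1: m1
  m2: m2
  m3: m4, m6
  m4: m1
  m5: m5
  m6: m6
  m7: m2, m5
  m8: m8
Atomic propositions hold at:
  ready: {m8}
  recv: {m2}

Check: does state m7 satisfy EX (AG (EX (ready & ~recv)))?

No

Sat(~recv) = {m0, m1, m3, m4, m5, m6, m7, m8}
Sat(ready & ~recv) = {m8}
Sat(EX (ready & ~recv)) = {s : some successor in {m8}} = {m0, m8}
AG (EX (ready & ~recv)): greatest fixpoint, start Z0 = {m0, m8}, keep only states in Sat with every successor in Z. Z1 = {m8}; fixed.
Sat(AG (EX (ready & ~recv))) = {m8}
Sat(EX (AG (EX (ready & ~recv)))) = {s : some successor in {m8}} = {m0, m8}
m7 ∉ Sat(EX (AG (EX (ready & ~recv)))) = {m0, m8}, so the formula does not hold at m7.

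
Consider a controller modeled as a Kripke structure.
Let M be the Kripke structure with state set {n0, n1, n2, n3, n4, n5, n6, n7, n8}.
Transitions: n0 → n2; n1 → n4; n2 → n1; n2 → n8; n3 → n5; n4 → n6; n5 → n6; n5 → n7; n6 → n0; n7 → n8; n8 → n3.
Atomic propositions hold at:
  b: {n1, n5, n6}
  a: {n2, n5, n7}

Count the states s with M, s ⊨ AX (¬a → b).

4

Sat(¬a) = {n0, n1, n3, n4, n6, n8}
Sat(¬a → b) = {n1, n2, n5, n6, n7}
Sat(AX (¬a → b)) = {s : every successor in {n1, n2, n5, n6, n7}} = {n0, n3, n4, n5}
|Sat(AX (¬a → b))| = |{n0, n3, n4, n5}| = 4.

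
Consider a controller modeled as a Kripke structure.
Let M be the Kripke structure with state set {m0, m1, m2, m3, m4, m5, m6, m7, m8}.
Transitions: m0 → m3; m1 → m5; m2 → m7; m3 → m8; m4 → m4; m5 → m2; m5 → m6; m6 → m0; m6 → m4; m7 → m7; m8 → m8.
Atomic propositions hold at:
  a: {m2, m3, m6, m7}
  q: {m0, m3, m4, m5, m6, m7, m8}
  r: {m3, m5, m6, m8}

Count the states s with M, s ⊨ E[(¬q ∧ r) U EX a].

Sat(¬q) = {m1, m2}
Sat(¬q ∧ r) = ∅
Sat(EX a) = {s : some successor in {m2, m3, m6, m7}} = {m0, m2, m5, m7}
E[(¬q ∧ r) U EX a]: least fixpoint, start Z0 = Sat(EX a) = {m0, m2, m5, m7}, add states in Sat(¬q ∧ r) with some successor in Z. Already a fixed point.
Sat(E[(¬q ∧ r) U EX a]) = {m0, m2, m5, m7}
|Sat(E[(¬q ∧ r) U EX a])| = |{m0, m2, m5, m7}| = 4.

4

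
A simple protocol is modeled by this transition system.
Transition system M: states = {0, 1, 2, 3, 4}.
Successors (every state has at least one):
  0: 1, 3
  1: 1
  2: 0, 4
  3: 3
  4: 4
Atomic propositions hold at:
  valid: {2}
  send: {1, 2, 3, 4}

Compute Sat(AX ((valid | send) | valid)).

{0, 1, 3, 4}

Sat(valid | send) = {1, 2, 3, 4}
Sat((valid | send) | valid) = {1, 2, 3, 4}
Sat(AX ((valid | send) | valid)) = {s : every successor in {1, 2, 3, 4}} = {0, 1, 3, 4}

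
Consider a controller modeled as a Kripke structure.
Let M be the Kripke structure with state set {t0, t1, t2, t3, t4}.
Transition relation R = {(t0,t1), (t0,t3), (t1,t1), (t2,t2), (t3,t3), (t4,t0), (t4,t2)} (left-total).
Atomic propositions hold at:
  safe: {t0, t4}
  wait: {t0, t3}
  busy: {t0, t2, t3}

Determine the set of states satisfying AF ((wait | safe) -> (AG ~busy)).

{t1, t2}

Sat(wait | safe) = {t0, t3, t4}
Sat(~busy) = {t1, t4}
AG ~busy: greatest fixpoint, start Z0 = {t1, t4}, keep only states in Sat with every successor in Z. Z1 = {t1}; fixed.
Sat(AG ~busy) = {t1}
Sat((wait | safe) -> (AG ~busy)) = {t1, t2}
AF ((wait | safe) -> (AG ~busy)): least fixpoint, start Z0 = {t1, t2}, add states with every successor in Z. Already a fixed point.
Sat(AF ((wait | safe) -> (AG ~busy))) = {t1, t2}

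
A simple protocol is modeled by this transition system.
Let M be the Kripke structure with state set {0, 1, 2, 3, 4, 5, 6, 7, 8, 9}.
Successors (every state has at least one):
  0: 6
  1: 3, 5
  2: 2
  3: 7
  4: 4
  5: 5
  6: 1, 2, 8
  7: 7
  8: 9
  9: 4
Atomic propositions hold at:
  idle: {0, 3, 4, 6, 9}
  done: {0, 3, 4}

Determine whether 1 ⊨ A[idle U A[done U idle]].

No

A[done U idle]: least fixpoint, start Z0 = Sat(idle) = {0, 3, 4, 6, 9}, add states in Sat(done) with every successor in Z. Already a fixed point.
Sat(A[done U idle]) = {0, 3, 4, 6, 9}
A[idle U A[done U idle]]: least fixpoint, start Z0 = Sat(A[done U idle]) = {0, 3, 4, 6, 9}, add states in Sat(idle) with every successor in Z. Already a fixed point.
Sat(A[idle U A[done U idle]]) = {0, 3, 4, 6, 9}
1 ∉ Sat(A[idle U A[done U idle]]) = {0, 3, 4, 6, 9}, so the formula does not hold at 1.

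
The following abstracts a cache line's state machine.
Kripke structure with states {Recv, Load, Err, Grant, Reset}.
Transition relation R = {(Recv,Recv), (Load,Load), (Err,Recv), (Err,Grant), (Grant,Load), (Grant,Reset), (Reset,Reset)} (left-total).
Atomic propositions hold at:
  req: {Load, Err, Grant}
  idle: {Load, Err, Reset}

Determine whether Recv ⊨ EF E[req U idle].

E[req U idle]: least fixpoint, start Z0 = Sat(idle) = {Load, Err, Reset}, add states in Sat(req) with some successor in Z. Z1 = {Load, Err, Grant, Reset}; fixed.
Sat(E[req U idle]) = {Load, Err, Grant, Reset}
EF E[req U idle]: least fixpoint, start Z0 = {Load, Err, Grant, Reset}, add states with some successor in Z. Already a fixed point.
Sat(EF E[req U idle]) = {Load, Err, Grant, Reset}
Recv ∉ Sat(EF E[req U idle]) = {Load, Err, Grant, Reset}, so the formula does not hold at Recv.

No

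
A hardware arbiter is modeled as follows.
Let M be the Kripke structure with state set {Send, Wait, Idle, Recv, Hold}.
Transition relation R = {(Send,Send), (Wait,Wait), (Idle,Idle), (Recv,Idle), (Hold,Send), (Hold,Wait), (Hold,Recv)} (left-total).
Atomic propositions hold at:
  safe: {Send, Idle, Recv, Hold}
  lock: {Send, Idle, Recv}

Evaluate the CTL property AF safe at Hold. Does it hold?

Yes

AF safe: least fixpoint, start Z0 = {Send, Idle, Recv, Hold}, add states with every successor in Z. Already a fixed point.
Sat(AF safe) = {Send, Idle, Recv, Hold}
Hold ∈ Sat(AF safe) = {Send, Idle, Recv, Hold}, so the formula holds at Hold.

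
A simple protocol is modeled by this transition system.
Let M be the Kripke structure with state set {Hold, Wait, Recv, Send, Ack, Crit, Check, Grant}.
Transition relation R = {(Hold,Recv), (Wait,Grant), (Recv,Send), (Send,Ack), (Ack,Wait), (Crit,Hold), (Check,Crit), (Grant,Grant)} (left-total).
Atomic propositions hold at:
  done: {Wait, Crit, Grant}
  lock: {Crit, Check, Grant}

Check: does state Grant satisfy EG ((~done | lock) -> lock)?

Sat(~done) = {Hold, Recv, Send, Ack, Check}
Sat(~done | lock) = {Hold, Recv, Send, Ack, Crit, Check, Grant}
Sat((~done | lock) -> lock) = {Wait, Crit, Check, Grant}
EG ((~done | lock) -> lock): greatest fixpoint, start Z0 = {Wait, Crit, Check, Grant}, keep only states in Sat with some successor in Z. Z1 = {Wait, Check, Grant}; Z2 = {Wait, Grant}; fixed.
Sat(EG ((~done | lock) -> lock)) = {Wait, Grant}
Grant ∈ Sat(EG ((~done | lock) -> lock)) = {Wait, Grant}, so the formula holds at Grant.

Yes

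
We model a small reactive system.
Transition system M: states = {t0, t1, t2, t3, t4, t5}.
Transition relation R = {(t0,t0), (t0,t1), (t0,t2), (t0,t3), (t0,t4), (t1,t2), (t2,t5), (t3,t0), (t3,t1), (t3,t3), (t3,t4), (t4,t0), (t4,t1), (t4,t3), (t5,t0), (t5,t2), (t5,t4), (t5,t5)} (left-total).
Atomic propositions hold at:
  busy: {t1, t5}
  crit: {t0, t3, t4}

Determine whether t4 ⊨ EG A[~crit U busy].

No

Sat(~crit) = {t1, t2, t5}
A[~crit U busy]: least fixpoint, start Z0 = Sat(busy) = {t1, t5}, add states in Sat(~crit) with every successor in Z. Z1 = {t1, t2, t5}; fixed.
Sat(A[~crit U busy]) = {t1, t2, t5}
EG A[~crit U busy]: greatest fixpoint, start Z0 = {t1, t2, t5}, keep only states in Sat with some successor in Z. Already a fixed point.
Sat(EG A[~crit U busy]) = {t1, t2, t5}
t4 ∉ Sat(EG A[~crit U busy]) = {t1, t2, t5}, so the formula does not hold at t4.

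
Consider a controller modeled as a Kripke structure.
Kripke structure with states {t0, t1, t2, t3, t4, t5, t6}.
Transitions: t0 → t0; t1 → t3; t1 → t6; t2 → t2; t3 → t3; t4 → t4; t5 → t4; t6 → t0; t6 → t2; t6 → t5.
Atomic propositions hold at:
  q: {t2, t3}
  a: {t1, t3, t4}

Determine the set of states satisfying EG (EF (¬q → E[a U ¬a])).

{t0, t1, t2, t3, t6}

Sat(¬q) = {t0, t1, t4, t5, t6}
Sat(¬a) = {t0, t2, t5, t6}
E[a U ¬a]: least fixpoint, start Z0 = Sat(¬a) = {t0, t2, t5, t6}, add states in Sat(a) with some successor in Z. Z1 = {t0, t1, t2, t5, t6}; fixed.
Sat(E[a U ¬a]) = {t0, t1, t2, t5, t6}
Sat(¬q → E[a U ¬a]) = {t0, t1, t2, t3, t5, t6}
EF (¬q → E[a U ¬a]): least fixpoint, start Z0 = {t0, t1, t2, t3, t5, t6}, add states with some successor in Z. Already a fixed point.
Sat(EF (¬q → E[a U ¬a])) = {t0, t1, t2, t3, t5, t6}
EG (EF (¬q → E[a U ¬a])): greatest fixpoint, start Z0 = {t0, t1, t2, t3, t5, t6}, keep only states in Sat with some successor in Z. Z1 = {t0, t1, t2, t3, t6}; fixed.
Sat(EG (EF (¬q → E[a U ¬a]))) = {t0, t1, t2, t3, t6}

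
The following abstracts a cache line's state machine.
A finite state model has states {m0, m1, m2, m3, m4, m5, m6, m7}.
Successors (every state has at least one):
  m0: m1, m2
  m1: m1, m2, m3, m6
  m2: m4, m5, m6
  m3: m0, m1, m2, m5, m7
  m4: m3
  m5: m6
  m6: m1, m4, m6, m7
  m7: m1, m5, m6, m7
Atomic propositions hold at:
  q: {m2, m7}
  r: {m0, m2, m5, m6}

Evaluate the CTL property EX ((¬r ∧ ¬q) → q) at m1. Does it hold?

Yes

Sat(¬r) = {m1, m3, m4, m7}
Sat(¬q) = {m0, m1, m3, m4, m5, m6}
Sat(¬r ∧ ¬q) = {m1, m3, m4}
Sat((¬r ∧ ¬q) → q) = {m0, m2, m5, m6, m7}
Sat(EX ((¬r ∧ ¬q) → q)) = {s : some successor in {m0, m2, m5, m6, m7}} = {m0, m1, m2, m3, m5, m6, m7}
m1 ∈ Sat(EX ((¬r ∧ ¬q) → q)) = {m0, m1, m2, m3, m5, m6, m7}, so the formula holds at m1.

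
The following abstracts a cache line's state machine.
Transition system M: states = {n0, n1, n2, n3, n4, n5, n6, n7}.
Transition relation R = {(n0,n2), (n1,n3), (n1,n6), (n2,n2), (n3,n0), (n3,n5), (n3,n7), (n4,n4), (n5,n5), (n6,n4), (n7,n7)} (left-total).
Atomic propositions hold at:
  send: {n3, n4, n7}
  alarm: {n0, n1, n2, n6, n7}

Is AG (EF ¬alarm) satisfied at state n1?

Sat(¬alarm) = {n3, n4, n5}
EF ¬alarm: least fixpoint, start Z0 = {n3, n4, n5}, add states with some successor in Z. Z1 = {n1, n3, n4, n5, n6}; fixed.
Sat(EF ¬alarm) = {n1, n3, n4, n5, n6}
AG (EF ¬alarm): greatest fixpoint, start Z0 = {n1, n3, n4, n5, n6}, keep only states in Sat with every successor in Z. Z1 = {n1, n4, n5, n6}; Z2 = {n4, n5, n6}; fixed.
Sat(AG (EF ¬alarm)) = {n4, n5, n6}
n1 ∉ Sat(AG (EF ¬alarm)) = {n4, n5, n6}, so the formula does not hold at n1.

No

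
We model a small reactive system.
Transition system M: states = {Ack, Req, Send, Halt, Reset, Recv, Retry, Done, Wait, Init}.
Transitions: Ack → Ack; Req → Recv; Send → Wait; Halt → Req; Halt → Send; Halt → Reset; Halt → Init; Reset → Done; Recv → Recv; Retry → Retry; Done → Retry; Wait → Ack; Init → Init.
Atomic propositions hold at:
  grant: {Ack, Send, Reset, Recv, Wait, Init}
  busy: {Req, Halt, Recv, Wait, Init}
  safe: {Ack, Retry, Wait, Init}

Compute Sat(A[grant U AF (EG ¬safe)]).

Sat(¬safe) = {Req, Send, Halt, Reset, Recv, Done}
EG ¬safe: greatest fixpoint, start Z0 = {Req, Send, Halt, Reset, Recv, Done}, keep only states in Sat with some successor in Z. Z1 = {Req, Halt, Reset, Recv}; Z2 = {Req, Halt, Recv}; fixed.
Sat(EG ¬safe) = {Req, Halt, Recv}
AF (EG ¬safe): least fixpoint, start Z0 = {Req, Halt, Recv}, add states with every successor in Z. Already a fixed point.
Sat(AF (EG ¬safe)) = {Req, Halt, Recv}
A[grant U AF (EG ¬safe)]: least fixpoint, start Z0 = Sat(AF (EG ¬safe)) = {Req, Halt, Recv}, add states in Sat(grant) with every successor in Z. Already a fixed point.
Sat(A[grant U AF (EG ¬safe)]) = {Req, Halt, Recv}

{Req, Halt, Recv}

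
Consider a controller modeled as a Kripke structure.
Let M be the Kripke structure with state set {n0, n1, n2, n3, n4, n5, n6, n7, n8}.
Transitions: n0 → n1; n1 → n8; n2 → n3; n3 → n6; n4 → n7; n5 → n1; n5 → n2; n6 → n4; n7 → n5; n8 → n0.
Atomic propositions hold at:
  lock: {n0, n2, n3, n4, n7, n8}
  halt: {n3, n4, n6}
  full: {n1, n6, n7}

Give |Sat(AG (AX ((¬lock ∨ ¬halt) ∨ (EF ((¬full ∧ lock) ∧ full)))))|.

3

Sat(¬lock) = {n1, n5, n6}
Sat(¬halt) = {n0, n1, n2, n5, n7, n8}
Sat(¬lock ∨ ¬halt) = {n0, n1, n2, n5, n6, n7, n8}
Sat(¬full) = {n0, n2, n3, n4, n5, n8}
Sat(¬full ∧ lock) = {n0, n2, n3, n4, n8}
Sat((¬full ∧ lock) ∧ full) = ∅
EF ((¬full ∧ lock) ∧ full): least fixpoint, start Z0 = ∅, add states with some successor in Z. Already a fixed point.
Sat(EF ((¬full ∧ lock) ∧ full)) = ∅
Sat((¬lock ∨ ¬halt) ∨ (EF ((¬full ∧ lock) ∧ full))) = {n0, n1, n2, n5, n6, n7, n8}
Sat(AX ((¬lock ∨ ¬halt) ∨ (EF ((¬full ∧ lock) ∧ full)))) = {s : every successor in {n0, n1, n2, n5, n6, n7, n8}} = {n0, n1, n3, n4, n5, n7, n8}
AG (AX ((¬lock ∨ ¬halt) ∨ (EF ((¬full ∧ lock) ∧ full)))): greatest fixpoint, start Z0 = {n0, n1, n3, n4, n5, n7, n8}, keep only states in Sat with every successor in Z. Z1 = {n0, n1, n4, n7, n8}; Z2 = {n0, n1, n4, n8}; Z3 = {n0, n1, n8}; fixed.
Sat(AG (AX ((¬lock ∨ ¬halt) ∨ (EF ((¬full ∧ lock) ∧ full))))) = {n0, n1, n8}
|Sat(AG (AX ((¬lock ∨ ¬halt) ∨ (EF ((¬full ∧ lock) ∧ full)))))| = |{n0, n1, n8}| = 3.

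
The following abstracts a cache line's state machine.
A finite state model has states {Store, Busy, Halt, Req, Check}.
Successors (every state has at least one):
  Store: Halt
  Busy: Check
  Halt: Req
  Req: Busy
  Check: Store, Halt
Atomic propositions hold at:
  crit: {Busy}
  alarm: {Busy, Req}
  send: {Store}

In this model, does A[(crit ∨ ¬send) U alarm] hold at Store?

No

Sat(¬send) = {Busy, Halt, Req, Check}
Sat(crit ∨ ¬send) = {Busy, Halt, Req, Check}
A[(crit ∨ ¬send) U alarm]: least fixpoint, start Z0 = Sat(alarm) = {Busy, Req}, add states in Sat(crit ∨ ¬send) with every successor in Z. Z1 = {Busy, Halt, Req}; fixed.
Sat(A[(crit ∨ ¬send) U alarm]) = {Busy, Halt, Req}
Store ∉ Sat(A[(crit ∨ ¬send) U alarm]) = {Busy, Halt, Req}, so the formula does not hold at Store.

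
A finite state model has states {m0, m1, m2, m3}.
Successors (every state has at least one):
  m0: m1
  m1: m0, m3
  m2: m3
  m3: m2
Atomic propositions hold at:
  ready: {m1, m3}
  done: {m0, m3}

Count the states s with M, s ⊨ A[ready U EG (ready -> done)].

2

Sat(ready -> done) = {m0, m2, m3}
EG (ready -> done): greatest fixpoint, start Z0 = {m0, m2, m3}, keep only states in Sat with some successor in Z. Z1 = {m2, m3}; fixed.
Sat(EG (ready -> done)) = {m2, m3}
A[ready U EG (ready -> done)]: least fixpoint, start Z0 = Sat(EG (ready -> done)) = {m2, m3}, add states in Sat(ready) with every successor in Z. Already a fixed point.
Sat(A[ready U EG (ready -> done)]) = {m2, m3}
|Sat(A[ready U EG (ready -> done)])| = |{m2, m3}| = 2.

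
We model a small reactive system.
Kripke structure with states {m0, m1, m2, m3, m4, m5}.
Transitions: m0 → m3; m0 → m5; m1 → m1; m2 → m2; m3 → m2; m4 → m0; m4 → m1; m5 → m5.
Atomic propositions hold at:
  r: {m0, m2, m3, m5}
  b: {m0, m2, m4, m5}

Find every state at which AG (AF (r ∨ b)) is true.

Sat(r ∨ b) = {m0, m2, m3, m4, m5}
AF (r ∨ b): least fixpoint, start Z0 = {m0, m2, m3, m4, m5}, add states with every successor in Z. Already a fixed point.
Sat(AF (r ∨ b)) = {m0, m2, m3, m4, m5}
AG (AF (r ∨ b)): greatest fixpoint, start Z0 = {m0, m2, m3, m4, m5}, keep only states in Sat with every successor in Z. Z1 = {m0, m2, m3, m5}; fixed.
Sat(AG (AF (r ∨ b))) = {m0, m2, m3, m5}

{m0, m2, m3, m5}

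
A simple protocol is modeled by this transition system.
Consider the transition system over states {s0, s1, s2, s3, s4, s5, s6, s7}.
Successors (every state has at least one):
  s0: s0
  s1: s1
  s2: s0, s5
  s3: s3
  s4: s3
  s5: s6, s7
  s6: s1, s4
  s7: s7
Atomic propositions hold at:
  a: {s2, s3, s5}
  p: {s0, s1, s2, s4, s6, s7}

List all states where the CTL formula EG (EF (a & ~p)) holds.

{s2, s3, s4, s5, s6}

Sat(~p) = {s3, s5}
Sat(a & ~p) = {s3, s5}
EF (a & ~p): least fixpoint, start Z0 = {s3, s5}, add states with some successor in Z. Z1 = {s2, s3, s4, s5}; Z2 = {s2, s3, s4, s5, s6}; fixed.
Sat(EF (a & ~p)) = {s2, s3, s4, s5, s6}
EG (EF (a & ~p)): greatest fixpoint, start Z0 = {s2, s3, s4, s5, s6}, keep only states in Sat with some successor in Z. Already a fixed point.
Sat(EG (EF (a & ~p))) = {s2, s3, s4, s5, s6}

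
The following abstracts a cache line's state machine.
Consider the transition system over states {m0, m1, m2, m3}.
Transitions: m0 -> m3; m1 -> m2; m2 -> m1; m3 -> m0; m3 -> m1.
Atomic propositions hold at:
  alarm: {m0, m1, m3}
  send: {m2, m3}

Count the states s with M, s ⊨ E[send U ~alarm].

1

Sat(~alarm) = {m2}
E[send U ~alarm]: least fixpoint, start Z0 = Sat(~alarm) = {m2}, add states in Sat(send) with some successor in Z. Already a fixed point.
Sat(E[send U ~alarm]) = {m2}
|Sat(E[send U ~alarm])| = |{m2}| = 1.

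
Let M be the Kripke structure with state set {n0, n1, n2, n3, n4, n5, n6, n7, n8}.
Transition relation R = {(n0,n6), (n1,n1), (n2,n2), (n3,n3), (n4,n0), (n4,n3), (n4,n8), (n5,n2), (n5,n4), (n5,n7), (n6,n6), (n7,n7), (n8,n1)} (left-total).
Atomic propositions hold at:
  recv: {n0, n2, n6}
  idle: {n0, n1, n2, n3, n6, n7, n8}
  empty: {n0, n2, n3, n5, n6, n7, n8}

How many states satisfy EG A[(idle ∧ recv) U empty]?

6

Sat(idle ∧ recv) = {n0, n2, n6}
A[(idle ∧ recv) U empty]: least fixpoint, start Z0 = Sat(empty) = {n0, n2, n3, n5, n6, n7, n8}, add states in Sat(idle ∧ recv) with every successor in Z. Already a fixed point.
Sat(A[(idle ∧ recv) U empty]) = {n0, n2, n3, n5, n6, n7, n8}
EG A[(idle ∧ recv) U empty]: greatest fixpoint, start Z0 = {n0, n2, n3, n5, n6, n7, n8}, keep only states in Sat with some successor in Z. Z1 = {n0, n2, n3, n5, n6, n7}; fixed.
Sat(EG A[(idle ∧ recv) U empty]) = {n0, n2, n3, n5, n6, n7}
|Sat(EG A[(idle ∧ recv) U empty])| = |{n0, n2, n3, n5, n6, n7}| = 6.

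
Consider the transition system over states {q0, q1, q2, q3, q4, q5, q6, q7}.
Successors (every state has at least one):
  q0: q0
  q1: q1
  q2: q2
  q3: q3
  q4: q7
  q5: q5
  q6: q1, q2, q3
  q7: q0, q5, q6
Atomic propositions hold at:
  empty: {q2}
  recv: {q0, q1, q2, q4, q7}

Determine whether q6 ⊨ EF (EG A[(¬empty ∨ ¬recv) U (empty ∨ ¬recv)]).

Yes

Sat(¬empty) = {q0, q1, q3, q4, q5, q6, q7}
Sat(¬recv) = {q3, q5, q6}
Sat(¬empty ∨ ¬recv) = {q0, q1, q3, q4, q5, q6, q7}
Sat(empty ∨ ¬recv) = {q2, q3, q5, q6}
A[(¬empty ∨ ¬recv) U (empty ∨ ¬recv)]: least fixpoint, start Z0 = Sat((empty ∨ ¬recv)) = {q2, q3, q5, q6}, add states in Sat(¬empty ∨ ¬recv) with every successor in Z. Already a fixed point.
Sat(A[(¬empty ∨ ¬recv) U (empty ∨ ¬recv)]) = {q2, q3, q5, q6}
EG A[(¬empty ∨ ¬recv) U (empty ∨ ¬recv)]: greatest fixpoint, start Z0 = {q2, q3, q5, q6}, keep only states in Sat with some successor in Z. Already a fixed point.
Sat(EG A[(¬empty ∨ ¬recv) U (empty ∨ ¬recv)]) = {q2, q3, q5, q6}
EF (EG A[(¬empty ∨ ¬recv) U (empty ∨ ¬recv)]): least fixpoint, start Z0 = {q2, q3, q5, q6}, add states with some successor in Z. Z1 = {q2, q3, q5, q6, q7}; Z2 = {q2, q3, q4, q5, q6, q7}; fixed.
Sat(EF (EG A[(¬empty ∨ ¬recv) U (empty ∨ ¬recv)])) = {q2, q3, q4, q5, q6, q7}
q6 ∈ Sat(EF (EG A[(¬empty ∨ ¬recv) U (empty ∨ ¬recv)])) = {q2, q3, q4, q5, q6, q7}, so the formula holds at q6.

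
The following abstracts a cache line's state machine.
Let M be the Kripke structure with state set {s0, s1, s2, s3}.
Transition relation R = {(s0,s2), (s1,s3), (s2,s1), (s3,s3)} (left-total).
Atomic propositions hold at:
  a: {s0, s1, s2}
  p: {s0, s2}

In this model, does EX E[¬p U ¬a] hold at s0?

Sat(¬p) = {s1, s3}
Sat(¬a) = {s3}
E[¬p U ¬a]: least fixpoint, start Z0 = Sat(¬a) = {s3}, add states in Sat(¬p) with some successor in Z. Z1 = {s1, s3}; fixed.
Sat(E[¬p U ¬a]) = {s1, s3}
Sat(EX E[¬p U ¬a]) = {s : some successor in {s1, s3}} = {s1, s2, s3}
s0 ∉ Sat(EX E[¬p U ¬a]) = {s1, s2, s3}, so the formula does not hold at s0.

No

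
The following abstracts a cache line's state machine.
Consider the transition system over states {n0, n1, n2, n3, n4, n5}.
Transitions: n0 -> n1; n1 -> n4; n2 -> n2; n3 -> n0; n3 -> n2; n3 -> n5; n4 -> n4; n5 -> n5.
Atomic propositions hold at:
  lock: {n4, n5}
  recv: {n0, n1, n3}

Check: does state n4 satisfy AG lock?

AG lock: greatest fixpoint, start Z0 = {n4, n5}, keep only states in Sat with every successor in Z. Already a fixed point.
Sat(AG lock) = {n4, n5}
n4 ∈ Sat(AG lock) = {n4, n5}, so the formula holds at n4.

Yes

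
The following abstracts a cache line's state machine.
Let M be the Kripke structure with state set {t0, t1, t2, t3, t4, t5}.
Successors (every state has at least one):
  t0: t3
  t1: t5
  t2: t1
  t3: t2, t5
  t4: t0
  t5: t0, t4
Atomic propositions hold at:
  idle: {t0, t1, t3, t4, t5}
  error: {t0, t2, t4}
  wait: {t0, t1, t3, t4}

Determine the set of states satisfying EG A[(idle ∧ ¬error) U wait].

{t0, t1, t3, t4, t5}

Sat(¬error) = {t1, t3, t5}
Sat(idle ∧ ¬error) = {t1, t3, t5}
A[(idle ∧ ¬error) U wait]: least fixpoint, start Z0 = Sat(wait) = {t0, t1, t3, t4}, add states in Sat(idle ∧ ¬error) with every successor in Z. Z1 = {t0, t1, t3, t4, t5}; fixed.
Sat(A[(idle ∧ ¬error) U wait]) = {t0, t1, t3, t4, t5}
EG A[(idle ∧ ¬error) U wait]: greatest fixpoint, start Z0 = {t0, t1, t3, t4, t5}, keep only states in Sat with some successor in Z. Already a fixed point.
Sat(EG A[(idle ∧ ¬error) U wait]) = {t0, t1, t3, t4, t5}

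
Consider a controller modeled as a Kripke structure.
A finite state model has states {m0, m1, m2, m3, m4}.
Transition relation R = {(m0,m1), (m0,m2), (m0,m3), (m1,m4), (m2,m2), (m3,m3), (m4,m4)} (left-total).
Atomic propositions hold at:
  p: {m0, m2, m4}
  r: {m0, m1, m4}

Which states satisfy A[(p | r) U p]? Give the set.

Sat(p | r) = {m0, m1, m2, m4}
A[(p | r) U p]: least fixpoint, start Z0 = Sat(p) = {m0, m2, m4}, add states in Sat(p | r) with every successor in Z. Z1 = {m0, m1, m2, m4}; fixed.
Sat(A[(p | r) U p]) = {m0, m1, m2, m4}

{m0, m1, m2, m4}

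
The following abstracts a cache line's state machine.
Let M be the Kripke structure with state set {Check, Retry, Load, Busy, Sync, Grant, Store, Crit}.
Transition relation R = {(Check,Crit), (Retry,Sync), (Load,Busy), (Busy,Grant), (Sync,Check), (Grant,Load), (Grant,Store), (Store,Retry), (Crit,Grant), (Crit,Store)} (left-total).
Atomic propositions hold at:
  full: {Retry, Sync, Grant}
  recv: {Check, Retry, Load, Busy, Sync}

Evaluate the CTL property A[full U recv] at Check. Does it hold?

A[full U recv]: least fixpoint, start Z0 = Sat(recv) = {Check, Retry, Load, Busy, Sync}, add states in Sat(full) with every successor in Z. Already a fixed point.
Sat(A[full U recv]) = {Check, Retry, Load, Busy, Sync}
Check ∈ Sat(A[full U recv]) = {Check, Retry, Load, Busy, Sync}, so the formula holds at Check.

Yes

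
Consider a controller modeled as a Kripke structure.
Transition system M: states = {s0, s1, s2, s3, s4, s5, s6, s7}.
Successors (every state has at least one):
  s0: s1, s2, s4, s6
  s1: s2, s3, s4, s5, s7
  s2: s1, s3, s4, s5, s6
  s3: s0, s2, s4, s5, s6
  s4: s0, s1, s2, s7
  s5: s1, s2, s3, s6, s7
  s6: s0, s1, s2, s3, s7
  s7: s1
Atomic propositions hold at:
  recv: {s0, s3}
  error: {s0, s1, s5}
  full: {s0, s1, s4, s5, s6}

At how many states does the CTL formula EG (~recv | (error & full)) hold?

7

Sat(~recv) = {s1, s2, s4, s5, s6, s7}
Sat(error & full) = {s0, s1, s5}
Sat(~recv | (error & full)) = {s0, s1, s2, s4, s5, s6, s7}
EG (~recv | (error & full)): greatest fixpoint, start Z0 = {s0, s1, s2, s4, s5, s6, s7}, keep only states in Sat with some successor in Z. Already a fixed point.
Sat(EG (~recv | (error & full))) = {s0, s1, s2, s4, s5, s6, s7}
|Sat(EG (~recv | (error & full)))| = |{s0, s1, s2, s4, s5, s6, s7}| = 7.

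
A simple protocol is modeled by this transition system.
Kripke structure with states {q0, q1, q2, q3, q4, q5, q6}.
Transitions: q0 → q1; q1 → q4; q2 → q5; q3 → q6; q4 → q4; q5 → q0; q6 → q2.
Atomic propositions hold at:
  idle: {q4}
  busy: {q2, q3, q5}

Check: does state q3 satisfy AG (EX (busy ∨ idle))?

No

Sat(busy ∨ idle) = {q2, q3, q4, q5}
Sat(EX (busy ∨ idle)) = {s : some successor in {q2, q3, q4, q5}} = {q1, q2, q4, q6}
AG (EX (busy ∨ idle)): greatest fixpoint, start Z0 = {q1, q2, q4, q6}, keep only states in Sat with every successor in Z. Z1 = {q1, q4, q6}; Z2 = {q1, q4}; fixed.
Sat(AG (EX (busy ∨ idle))) = {q1, q4}
q3 ∉ Sat(AG (EX (busy ∨ idle))) = {q1, q4}, so the formula does not hold at q3.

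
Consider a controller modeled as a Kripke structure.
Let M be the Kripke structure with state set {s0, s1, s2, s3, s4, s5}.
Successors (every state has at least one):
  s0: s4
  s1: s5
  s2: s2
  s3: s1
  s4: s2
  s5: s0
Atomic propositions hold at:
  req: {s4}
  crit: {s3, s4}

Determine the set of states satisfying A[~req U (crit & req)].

Sat(~req) = {s0, s1, s2, s3, s5}
Sat(crit & req) = {s4}
A[~req U (crit & req)]: least fixpoint, start Z0 = Sat((crit & req)) = {s4}, add states in Sat(~req) with every successor in Z. Z1 = {s0, s4}; Z2 = {s0, s4, s5}; Z3 = {s0, s1, s4, s5}; Z4 = {s0, s1, s3, s4, s5}; fixed.
Sat(A[~req U (crit & req)]) = {s0, s1, s3, s4, s5}

{s0, s1, s3, s4, s5}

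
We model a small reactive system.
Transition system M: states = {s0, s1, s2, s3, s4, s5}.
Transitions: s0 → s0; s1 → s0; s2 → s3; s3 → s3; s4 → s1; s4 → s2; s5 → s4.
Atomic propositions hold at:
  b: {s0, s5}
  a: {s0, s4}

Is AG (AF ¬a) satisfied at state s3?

Yes

Sat(¬a) = {s1, s2, s3, s5}
AF ¬a: least fixpoint, start Z0 = {s1, s2, s3, s5}, add states with every successor in Z. Z1 = {s1, s2, s3, s4, s5}; fixed.
Sat(AF ¬a) = {s1, s2, s3, s4, s5}
AG (AF ¬a): greatest fixpoint, start Z0 = {s1, s2, s3, s4, s5}, keep only states in Sat with every successor in Z. Z1 = {s2, s3, s4, s5}; Z2 = {s2, s3, s5}; Z3 = {s2, s3}; fixed.
Sat(AG (AF ¬a)) = {s2, s3}
s3 ∈ Sat(AG (AF ¬a)) = {s2, s3}, so the formula holds at s3.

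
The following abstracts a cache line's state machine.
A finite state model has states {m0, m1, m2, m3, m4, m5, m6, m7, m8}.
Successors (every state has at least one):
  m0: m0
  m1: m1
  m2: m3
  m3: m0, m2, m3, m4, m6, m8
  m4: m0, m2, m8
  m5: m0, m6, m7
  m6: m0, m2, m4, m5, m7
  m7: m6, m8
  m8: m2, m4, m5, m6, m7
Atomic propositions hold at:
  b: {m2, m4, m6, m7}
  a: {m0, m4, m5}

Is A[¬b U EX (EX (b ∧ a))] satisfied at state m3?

Yes

Sat(¬b) = {m0, m1, m3, m5, m8}
Sat(b ∧ a) = {m4}
Sat(EX (b ∧ a)) = {s : some successor in {m4}} = {m3, m6, m8}
Sat(EX (EX (b ∧ a))) = {s : some successor in {m3, m6, m8}} = {m2, m3, m4, m5, m7, m8}
A[¬b U EX (EX (b ∧ a))]: least fixpoint, start Z0 = Sat(EX (EX (b ∧ a))) = {m2, m3, m4, m5, m7, m8}, add states in Sat(¬b) with every successor in Z. Already a fixed point.
Sat(A[¬b U EX (EX (b ∧ a))]) = {m2, m3, m4, m5, m7, m8}
m3 ∈ Sat(A[¬b U EX (EX (b ∧ a))]) = {m2, m3, m4, m5, m7, m8}, so the formula holds at m3.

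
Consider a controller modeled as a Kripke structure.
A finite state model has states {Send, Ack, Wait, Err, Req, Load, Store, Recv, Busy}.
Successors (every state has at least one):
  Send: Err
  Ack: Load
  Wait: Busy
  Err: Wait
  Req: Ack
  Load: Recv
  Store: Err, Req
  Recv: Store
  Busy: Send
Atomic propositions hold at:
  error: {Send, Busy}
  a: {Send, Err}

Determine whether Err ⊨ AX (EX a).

Sat(EX a) = {s : some successor in {Send, Err}} = {Send, Store, Busy}
Sat(AX (EX a)) = {s : every successor in {Send, Store, Busy}} = {Wait, Recv, Busy}
Err ∉ Sat(AX (EX a)) = {Wait, Recv, Busy}, so the formula does not hold at Err.

No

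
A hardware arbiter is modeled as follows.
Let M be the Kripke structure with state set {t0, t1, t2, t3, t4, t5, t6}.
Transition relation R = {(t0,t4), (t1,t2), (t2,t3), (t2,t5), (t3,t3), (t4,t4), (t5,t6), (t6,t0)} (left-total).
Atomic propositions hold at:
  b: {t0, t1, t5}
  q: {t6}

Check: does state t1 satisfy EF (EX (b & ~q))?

Sat(~q) = {t0, t1, t2, t3, t4, t5}
Sat(b & ~q) = {t0, t1, t5}
Sat(EX (b & ~q)) = {s : some successor in {t0, t1, t5}} = {t2, t6}
EF (EX (b & ~q)): least fixpoint, start Z0 = {t2, t6}, add states with some successor in Z. Z1 = {t1, t2, t5, t6}; fixed.
Sat(EF (EX (b & ~q))) = {t1, t2, t5, t6}
t1 ∈ Sat(EF (EX (b & ~q))) = {t1, t2, t5, t6}, so the formula holds at t1.

Yes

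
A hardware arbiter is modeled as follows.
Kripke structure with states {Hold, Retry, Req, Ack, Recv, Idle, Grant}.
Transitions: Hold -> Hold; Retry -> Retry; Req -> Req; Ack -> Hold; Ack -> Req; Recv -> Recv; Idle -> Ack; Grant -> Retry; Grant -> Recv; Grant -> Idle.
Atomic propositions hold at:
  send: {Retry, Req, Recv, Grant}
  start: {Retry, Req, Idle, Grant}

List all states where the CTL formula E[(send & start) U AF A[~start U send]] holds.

{Retry, Req, Recv, Grant}

Sat(send & start) = {Retry, Req, Grant}
Sat(~start) = {Hold, Ack, Recv}
A[~start U send]: least fixpoint, start Z0 = Sat(send) = {Retry, Req, Recv, Grant}, add states in Sat(~start) with every successor in Z. Already a fixed point.
Sat(A[~start U send]) = {Retry, Req, Recv, Grant}
AF A[~start U send]: least fixpoint, start Z0 = {Retry, Req, Recv, Grant}, add states with every successor in Z. Already a fixed point.
Sat(AF A[~start U send]) = {Retry, Req, Recv, Grant}
E[(send & start) U AF A[~start U send]]: least fixpoint, start Z0 = Sat(AF A[~start U send]) = {Retry, Req, Recv, Grant}, add states in Sat(send & start) with some successor in Z. Already a fixed point.
Sat(E[(send & start) U AF A[~start U send]]) = {Retry, Req, Recv, Grant}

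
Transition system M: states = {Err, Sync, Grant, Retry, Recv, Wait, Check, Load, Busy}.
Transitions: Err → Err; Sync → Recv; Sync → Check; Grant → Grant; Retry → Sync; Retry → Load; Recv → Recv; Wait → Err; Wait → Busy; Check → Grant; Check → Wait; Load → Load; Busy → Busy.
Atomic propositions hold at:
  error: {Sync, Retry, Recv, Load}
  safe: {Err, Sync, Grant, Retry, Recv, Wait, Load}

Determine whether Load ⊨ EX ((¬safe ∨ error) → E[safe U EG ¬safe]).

No

Sat(¬safe) = {Check, Busy}
Sat(¬safe ∨ error) = {Sync, Retry, Recv, Check, Load, Busy}
EG ¬safe: greatest fixpoint, start Z0 = {Check, Busy}, keep only states in Sat with some successor in Z. Z1 = {Busy}; fixed.
Sat(EG ¬safe) = {Busy}
E[safe U EG ¬safe]: least fixpoint, start Z0 = Sat(EG ¬safe) = {Busy}, add states in Sat(safe) with some successor in Z. Z1 = {Wait, Busy}; fixed.
Sat(E[safe U EG ¬safe]) = {Wait, Busy}
Sat((¬safe ∨ error) → E[safe U EG ¬safe]) = {Err, Grant, Wait, Busy}
Sat(EX ((¬safe ∨ error) → E[safe U EG ¬safe])) = {s : some successor in {Err, Grant, Wait, Busy}} = {Err, Grant, Wait, Check, Busy}
Load ∉ Sat(EX ((¬safe ∨ error) → E[safe U EG ¬safe])) = {Err, Grant, Wait, Check, Busy}, so the formula does not hold at Load.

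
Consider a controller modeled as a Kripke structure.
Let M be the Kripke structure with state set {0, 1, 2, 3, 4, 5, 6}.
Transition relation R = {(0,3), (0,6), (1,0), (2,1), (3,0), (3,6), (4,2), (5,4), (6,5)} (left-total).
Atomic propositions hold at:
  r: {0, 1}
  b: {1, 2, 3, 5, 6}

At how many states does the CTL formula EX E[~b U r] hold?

3

Sat(~b) = {0, 4}
E[~b U r]: least fixpoint, start Z0 = Sat(r) = {0, 1}, add states in Sat(~b) with some successor in Z. Already a fixed point.
Sat(E[~b U r]) = {0, 1}
Sat(EX E[~b U r]) = {s : some successor in {0, 1}} = {1, 2, 3}
|Sat(EX E[~b U r])| = |{1, 2, 3}| = 3.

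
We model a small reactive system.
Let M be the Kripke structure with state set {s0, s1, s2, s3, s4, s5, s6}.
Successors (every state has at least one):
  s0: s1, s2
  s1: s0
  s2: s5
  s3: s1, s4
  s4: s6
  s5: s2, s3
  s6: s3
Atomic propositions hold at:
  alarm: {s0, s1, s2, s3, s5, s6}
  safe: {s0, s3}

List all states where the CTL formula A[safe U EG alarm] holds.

EG alarm: greatest fixpoint, start Z0 = {s0, s1, s2, s3, s5, s6}, keep only states in Sat with some successor in Z. Already a fixed point.
Sat(EG alarm) = {s0, s1, s2, s3, s5, s6}
A[safe U EG alarm]: least fixpoint, start Z0 = Sat(EG alarm) = {s0, s1, s2, s3, s5, s6}, add states in Sat(safe) with every successor in Z. Already a fixed point.
Sat(A[safe U EG alarm]) = {s0, s1, s2, s3, s5, s6}

{s0, s1, s2, s3, s5, s6}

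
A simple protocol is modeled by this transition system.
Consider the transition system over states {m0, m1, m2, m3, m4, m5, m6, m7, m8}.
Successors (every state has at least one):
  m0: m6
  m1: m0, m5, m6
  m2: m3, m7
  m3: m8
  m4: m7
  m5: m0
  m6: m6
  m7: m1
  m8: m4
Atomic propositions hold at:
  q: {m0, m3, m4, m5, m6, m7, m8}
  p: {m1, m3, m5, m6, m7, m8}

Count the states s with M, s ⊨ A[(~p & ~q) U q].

Sat(~p) = {m0, m2, m4}
Sat(~q) = {m1, m2}
Sat(~p & ~q) = {m2}
A[(~p & ~q) U q]: least fixpoint, start Z0 = Sat(q) = {m0, m3, m4, m5, m6, m7, m8}, add states in Sat(~p & ~q) with every successor in Z. Z1 = {m0, m2, m3, m4, m5, m6, m7, m8}; fixed.
Sat(A[(~p & ~q) U q]) = {m0, m2, m3, m4, m5, m6, m7, m8}
|Sat(A[(~p & ~q) U q])| = |{m0, m2, m3, m4, m5, m6, m7, m8}| = 8.

8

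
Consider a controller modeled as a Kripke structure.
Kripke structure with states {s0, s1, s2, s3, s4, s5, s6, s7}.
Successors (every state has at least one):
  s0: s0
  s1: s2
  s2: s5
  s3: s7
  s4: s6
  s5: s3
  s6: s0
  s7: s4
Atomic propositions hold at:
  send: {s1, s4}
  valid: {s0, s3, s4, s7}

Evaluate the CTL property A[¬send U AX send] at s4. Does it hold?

Sat(¬send) = {s0, s2, s3, s5, s6, s7}
Sat(AX send) = {s : every successor in {s1, s4}} = {s7}
A[¬send U AX send]: least fixpoint, start Z0 = Sat(AX send) = {s7}, add states in Sat(¬send) with every successor in Z. Z1 = {s3, s7}; Z2 = {s3, s5, s7}; Z3 = {s2, s3, s5, s7}; fixed.
Sat(A[¬send U AX send]) = {s2, s3, s5, s7}
s4 ∉ Sat(A[¬send U AX send]) = {s2, s3, s5, s7}, so the formula does not hold at s4.

No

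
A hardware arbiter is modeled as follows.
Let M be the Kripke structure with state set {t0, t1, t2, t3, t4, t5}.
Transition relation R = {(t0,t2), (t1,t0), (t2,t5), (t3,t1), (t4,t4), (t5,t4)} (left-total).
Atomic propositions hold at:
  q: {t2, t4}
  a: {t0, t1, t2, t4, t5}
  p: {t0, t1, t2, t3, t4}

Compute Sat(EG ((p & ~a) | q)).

Sat(~a) = {t3}
Sat(p & ~a) = {t3}
Sat((p & ~a) | q) = {t2, t3, t4}
EG ((p & ~a) | q): greatest fixpoint, start Z0 = {t2, t3, t4}, keep only states in Sat with some successor in Z. Z1 = {t4}; fixed.
Sat(EG ((p & ~a) | q)) = {t4}

{t4}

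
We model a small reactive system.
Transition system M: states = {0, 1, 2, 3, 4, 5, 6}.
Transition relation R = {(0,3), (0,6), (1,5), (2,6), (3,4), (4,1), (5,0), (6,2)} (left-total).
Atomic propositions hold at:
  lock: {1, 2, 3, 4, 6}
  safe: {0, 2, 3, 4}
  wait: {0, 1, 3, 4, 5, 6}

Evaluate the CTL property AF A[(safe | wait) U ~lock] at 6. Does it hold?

Sat(safe | wait) = {0, 1, 2, 3, 4, 5, 6}
Sat(~lock) = {0, 5}
A[(safe | wait) U ~lock]: least fixpoint, start Z0 = Sat(~lock) = {0, 5}, add states in Sat(safe | wait) with every successor in Z. Z1 = {0, 1, 5}; Z2 = {0, 1, 4, 5}; Z3 = {0, 1, 3, 4, 5}; fixed.
Sat(A[(safe | wait) U ~lock]) = {0, 1, 3, 4, 5}
AF A[(safe | wait) U ~lock]: least fixpoint, start Z0 = {0, 1, 3, 4, 5}, add states with every successor in Z. Already a fixed point.
Sat(AF A[(safe | wait) U ~lock]) = {0, 1, 3, 4, 5}
6 ∉ Sat(AF A[(safe | wait) U ~lock]) = {0, 1, 3, 4, 5}, so the formula does not hold at 6.

No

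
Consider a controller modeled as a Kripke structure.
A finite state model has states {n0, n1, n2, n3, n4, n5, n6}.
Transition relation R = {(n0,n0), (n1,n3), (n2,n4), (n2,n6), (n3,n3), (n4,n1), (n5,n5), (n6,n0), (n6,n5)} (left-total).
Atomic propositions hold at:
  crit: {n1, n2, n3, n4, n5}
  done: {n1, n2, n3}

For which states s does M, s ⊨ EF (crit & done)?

Sat(crit & done) = {n1, n2, n3}
EF (crit & done): least fixpoint, start Z0 = {n1, n2, n3}, add states with some successor in Z. Z1 = {n1, n2, n3, n4}; fixed.
Sat(EF (crit & done)) = {n1, n2, n3, n4}

{n1, n2, n3, n4}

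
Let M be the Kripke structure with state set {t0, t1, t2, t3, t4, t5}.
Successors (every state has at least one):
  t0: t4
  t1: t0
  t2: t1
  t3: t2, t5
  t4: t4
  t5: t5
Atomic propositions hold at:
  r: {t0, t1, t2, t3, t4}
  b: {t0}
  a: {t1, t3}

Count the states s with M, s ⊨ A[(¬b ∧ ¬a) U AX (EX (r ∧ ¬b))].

4

Sat(¬b) = {t1, t2, t3, t4, t5}
Sat(¬a) = {t0, t2, t4, t5}
Sat(¬b ∧ ¬a) = {t2, t4, t5}
Sat(r ∧ ¬b) = {t1, t2, t3, t4}
Sat(EX (r ∧ ¬b)) = {s : some successor in {t1, t2, t3, t4}} = {t0, t2, t3, t4}
Sat(AX (EX (r ∧ ¬b))) = {s : every successor in {t0, t2, t3, t4}} = {t0, t1, t4}
A[(¬b ∧ ¬a) U AX (EX (r ∧ ¬b))]: least fixpoint, start Z0 = Sat(AX (EX (r ∧ ¬b))) = {t0, t1, t4}, add states in Sat(¬b ∧ ¬a) with every successor in Z. Z1 = {t0, t1, t2, t4}; fixed.
Sat(A[(¬b ∧ ¬a) U AX (EX (r ∧ ¬b))]) = {t0, t1, t2, t4}
|Sat(A[(¬b ∧ ¬a) U AX (EX (r ∧ ¬b))])| = |{t0, t1, t2, t4}| = 4.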